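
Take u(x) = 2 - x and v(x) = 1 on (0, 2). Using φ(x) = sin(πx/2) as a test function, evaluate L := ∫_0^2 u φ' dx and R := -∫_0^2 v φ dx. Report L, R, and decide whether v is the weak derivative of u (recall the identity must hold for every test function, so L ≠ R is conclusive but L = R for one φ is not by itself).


LHS = 4/π, RHS = -4/π. No, v is not the weak derivative of u.

u(x) = 2 - x, classical derivative u'(x) = -1.
φ(x) = sin(πx/2), so φ'(x) = π*cos(π*x/2)/2.
Note φ(0) = φ(2) = 0, so the boundary term u·φ vanishes.
LHS = ∫_0^2 u(x) φ'(x) dx = ∫_0^2 (-π*x*cos(π*x/2)/2 + π*cos(π*x/2)) dx. Term by term:
  ∫_0^2 π*cos(π*x/2) dx = 0;  ∫_0^2 -π*x*cos(π*x/2)/2 dx = 4/π.
Sum: 0 + 4/π = 4/π.
So LHS = 4/π.
∫_0^2 v(x) φ(x) dx = ∫_0^2 (sin(π*x/2)) dx. Term by term:
  ∫_0^2 sin(π*x/2) dx = 4/π.
So RHS = -∫_0^2 v(x) φ(x) dx = -4/π.
LHS − RHS = 8/π ≠ 0, so the identity fails.
(For a valid weak derivative the identity must hold for EVERY test function, in particular this one. The failure shows v is NOT the weak derivative of u.)
Correct weak derivative would be u'(x) = -1.


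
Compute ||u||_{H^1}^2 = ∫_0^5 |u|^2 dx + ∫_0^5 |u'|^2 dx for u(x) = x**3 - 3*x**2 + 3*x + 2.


||u||_{H^1}^2 = 64585/14

The H^1 norm (squared) on an interval (0, L) is
  ||u||_{H^1}^2 = ∫_0^L u(x)^2 dx + ∫_0^L u'(x)^2 dx.
Compute u'(x) = 3*x**2 - 6*x + 3.
Then u(x)^2 = x**6 - 6*x**5 + 15*x**4 - 14*x**3 - 3*x**2 + 12*x + 4 and u'(x)^2 = 9*x**4 - 36*x**3 + 54*x**2 - 36*x + 9.
Integrate each monomial from 0 to 5 using ∫_0^5 c·x^n dx = c·5^(n+1)/(n+1):
  ∫_0^5 u(x)^2 dx = ∫_0^5 (x^6 - 6*x^5 + 15*x^4 - 14*x^3 - 3*x^2 + 12*x + 4) dx. Term by term:
    ∫_0^5 x^6 dx = 78125/7;  ∫_0^5 -6*x^5 dx = -15625;  ∫_0^5 15*x^4 dx = 9375;
    ∫_0^5 -14*x^3 dx = -4375/2;  ∫_0^5 -3*x^2 dx = -125;  ∫_0^5 12*x dx = 150;
    ∫_0^5 4 dx = 20.
  Sum: 78125/7 − 15625 + 9375 − 4375/2 − 125 + 150 + 20 = 38755/14.
  ∫_0^5 u'(x)^2 dx = ∫_0^5 (9*x^4 - 36*x^3 + 54*x^2 - 36*x + 9) dx. Term by term:
    ∫_0^5 9*x^4 dx = 5625;  ∫_0^5 -36*x^3 dx = -5625;  ∫_0^5 54*x^2 dx = 2250;
    ∫_0^5 -36*x dx = -450;  ∫_0^5 9 dx = 45.
  Sum: 5625 − 5625 + 2250 − 450 + 45 = 1845.
Adding: ||u||_{H^1}^2 = 38755/14 + 1845 = 64585/14.


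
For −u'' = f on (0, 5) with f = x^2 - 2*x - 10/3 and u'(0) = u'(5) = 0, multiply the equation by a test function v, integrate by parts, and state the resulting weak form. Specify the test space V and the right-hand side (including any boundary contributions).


V = H^1(0, 5) (no boundary constraint on v; u is determined up to an additive constant); weak form: ∫_0^5 u'v' dx = ∫_0^5 (x^2 - 2*x - 10/3) v dx for all v ∈ V.

Multiply both sides by a test function v and integrate from 0 to 5:
  ∫_0^5 −u''(x) v(x) dx = ∫_0^5 f(x) v(x) dx.
Integrate the LHS by parts once:
  ∫_0^5 −u'' v dx = −[u'(x) v(x)]_0^5 + ∫_0^5 u'(x) v'(x) dx.
Thus ∫_0^5 u'(x) v'(x) dx = ∫_0^5 f(x) v(x) dx + [u'(x) v(x)]_0^5.
Choose V so that boundary terms are either known or forced to vanish.
u has homogeneous Neumann: u'(0) = u'(5) = 0. So [u' v]_0^5 = 0·v(5) − 0·v(0) = 0 for any v; take V = H^1(0, 5).
Weak formulation: find u (satisfying any essential BC) such that ∫_0^5 u'(x) v'(x) dx = ∫_0^5 f v dx for all v ∈ V (homogeneous Neumann, so boundary terms vanish).
Substituting f(x) = x^2 - 2*x - 10/3, the right-hand side is ∫_0^5 (x^2 - 2*x - 10/3) v dx.
Compatibility check (pure Neumann): taking v ≡ 1 ∈ V gives 0 = ∫_0^5 f dx + (0) − (0), i.e. ∫_0^5 f dx must equal u'(0) − u'(5) = 0. Indeed ∫_0^5 (x^2 - 2*x - 10/3) dx = 0, so the data are compatible. The solution is then unique only up to an additive constant (fix it e.g. by requiring ∫_0^5 u dx = 0).


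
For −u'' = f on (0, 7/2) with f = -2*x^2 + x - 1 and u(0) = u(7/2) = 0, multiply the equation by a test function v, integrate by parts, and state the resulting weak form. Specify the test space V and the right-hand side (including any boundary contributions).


V = H^1_0(0, 7/2) (so v(0) = v(7/2) = 0); weak form: ∫_0^7/2 u'v' dx = ∫_0^7/2 (-2*x^2 + x - 1) v dx for all v ∈ V.

Multiply both sides by a test function v and integrate from 0 to 7/2:
  ∫_0^7/2 −u''(x) v(x) dx = ∫_0^7/2 f(x) v(x) dx.
Integrate the LHS by parts once:
  ∫_0^7/2 −u'' v dx = −[u'(x) v(x)]_0^7/2 + ∫_0^7/2 u'(x) v'(x) dx.
Thus ∫_0^7/2 u'(x) v'(x) dx = ∫_0^7/2 f(x) v(x) dx + [u'(x) v(x)]_0^7/2.
Choose V so that boundary terms are either known or forced to vanish.
u is Dirichlet: u(0) = u(7/2) = 0. Let V = H^1_0(0, 7/2); then v(0) = v(7/2) = 0, and [u' v]_0^7/2 = 0.
Weak formulation: find u (satisfying any essential BC) such that ∫_0^7/2 u'(x) v'(x) dx = ∫_0^7/2 f v dx for all v ∈ V.
Substituting f(x) = -2*x^2 + x - 1, the right-hand side is ∫_0^7/2 (-2*x^2 + x - 1) v dx.


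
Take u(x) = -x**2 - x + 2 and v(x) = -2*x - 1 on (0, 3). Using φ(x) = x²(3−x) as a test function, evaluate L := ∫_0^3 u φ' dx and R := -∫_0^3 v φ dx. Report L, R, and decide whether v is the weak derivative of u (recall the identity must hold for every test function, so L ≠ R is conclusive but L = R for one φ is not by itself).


LHS = 621/20, RHS = 621/20. Yes, v = u' weakly.

u(x) = -x**2 - x + 2, classical derivative u'(x) = -2*x - 1.
φ(x) = x²(3−x), so φ'(x) = 3*x*(2 - x).
Note φ(0) = φ(3) = 0, so the boundary term u·φ vanishes.
LHS = ∫_0^3 u(x) φ'(x) dx = ∫_0^3 (3*x^4 - 3*x^3 - 12*x^2 + 12*x) dx. Term by term:
  ∫_0^3 3*x^4 dx = 729/5;  ∫_0^3 -3*x^3 dx = -243/4;  ∫_0^3 -12*x^2 dx = -108;
  ∫_0^3 12*x dx = 54.
Sum: 729/5 − 243/4 − 108 + 54 = 621/20.
So LHS = 621/20.
∫_0^3 v(x) φ(x) dx = ∫_0^3 (2*x^4 - 5*x^3 - 3*x^2) dx. Term by term:
  ∫_0^3 2*x^4 dx = 486/5;  ∫_0^3 -5*x^3 dx = -405/4;  ∫_0^3 -3*x^2 dx = -27.
Sum: 486/5 − 405/4 − 27 = -621/20.
So RHS = -∫_0^3 v(x) φ(x) dx = 621/20.
LHS = RHS, so the identity holds for this test φ.
Moreover u is smooth here and v(x) = u'(x) = -2*x - 1 pointwise, so the identity holds for every test function. Hence v is the weak derivative of u.


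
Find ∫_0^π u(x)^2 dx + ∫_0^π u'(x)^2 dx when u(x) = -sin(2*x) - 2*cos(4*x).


||u||_{H^1(0,π)}^2 = 73*π/2

u'(x) = 8*sin(4*x) - 2*cos(2*x).
Expand u² and (u')² and integrate term by term on (0, π), using: for integers n ≥ 1, ∫_0^π sin²(nx) dx = ∫_0^π cos²(nx) dx = π/2; for n ≠ n', ∫_0^π sin(nx)sin(n'x) dx = ∫_0^π cos(nx)cos(n'x) dx = 0; and by product-to-sum, ∫_0^π sin(nx)cos(n'x) dx = ½∫_0^π [sin((n+n')x) + sin((n−n')x)] dx, which is 0 when n+n' is even and 2n/(n²−n'²) when n+n' is odd (it need not vanish on (0, π)).
  u² squared terms: (-1)²·∫sin(2x)² dx = 1·π/2 = π/2;  (-2)²·∫cos(4x)² dx = 4·π/2 = 2*π.
  u² cross terms: 2·(-1)·(-2)·∫sin(2x)·cos(4x) dx = 4·(0) = 0.
  So ∫_0^π u² dx = π/2 + 2*π + 0 = 5*π/2.
  (u')² squared terms: (-2)²·∫cos(2x)² dx = 4·π/2 = 2*π;  (8)²·∫sin(4x)² dx = 64·π/2 = 32*π.
  (u')² cross terms: 2·(-2)·(8)·∫cos(2x)·sin(4x) dx = -32·(0) = 0.
  So ∫_0^π (u')² dx = 2*π + 32*π + 0 = 34*π.
||u||_{H^1}^2 = (5*π/2) + (34*π) = 73*π/2.


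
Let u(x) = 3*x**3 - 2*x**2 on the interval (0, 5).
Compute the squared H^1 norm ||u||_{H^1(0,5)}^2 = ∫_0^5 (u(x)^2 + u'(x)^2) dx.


||u||_{H^1}^2 = 2346500/21

The H^1 norm (squared) on an interval (0, L) is
  ||u||_{H^1}^2 = ∫_0^L u(x)^2 dx + ∫_0^L u'(x)^2 dx.
Compute u'(x) = 9*x**2 - 4*x.
Then u(x)^2 = 9*x**6 - 12*x**5 + 4*x**4 and u'(x)^2 = 81*x**4 - 72*x**3 + 16*x**2.
Integrate each monomial from 0 to 5 using ∫_0^5 c·x^n dx = c·5^(n+1)/(n+1):
  ∫_0^5 u(x)^2 dx = ∫_0^5 (9*x^6 - 12*x^5 + 4*x^4) dx. Term by term:
    ∫_0^5 9*x^6 dx = 703125/7;  ∫_0^5 -12*x^5 dx = -31250;  ∫_0^5 4*x^4 dx = 2500.
  Sum: 703125/7 − 31250 + 2500 = 501875/7.
  ∫_0^5 u'(x)^2 dx = ∫_0^5 (81*x^4 - 72*x^3 + 16*x^2) dx. Term by term:
    ∫_0^5 81*x^4 dx = 50625;  ∫_0^5 -72*x^3 dx = -11250;  ∫_0^5 16*x^2 dx = 2000/3.
  Sum: 50625 − 11250 + 2000/3 = 120125/3.
Adding: ||u||_{H^1}^2 = 501875/7 + 120125/3 = 2346500/21.


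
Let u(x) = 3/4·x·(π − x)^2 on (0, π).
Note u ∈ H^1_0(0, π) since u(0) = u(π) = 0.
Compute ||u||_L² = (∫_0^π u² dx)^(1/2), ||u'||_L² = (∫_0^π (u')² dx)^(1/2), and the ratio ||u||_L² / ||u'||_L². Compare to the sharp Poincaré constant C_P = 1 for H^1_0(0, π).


||u||_L² / ||u'||_L² = sqrt(14)*π/14 < C_P = 1.

u(x) = 3/4·x·(π − x)^2, so u'(x) = 3*(x - π)*(3*x - π)/4.
u(x) = 3/4·x·(π − x)^2 vanishes at x = 0 and x = π, so u ∈ H^1_0(0, π). Differentiate via the product rule and integrate the resulting polynomials term by term.
  ∫_0^π u² dx = ∫_0^π (9*x^6/16 - 9*π*x^5/4 + 27*π^2*x^4/8 - 9*π^3*x^3/4 + 9*π^4*x^2/16) dx. Term by term:
    ∫_0^π 9*x^6/16 dx = 9*π^7/112;  ∫_0^π -9*π*x^5/4 dx = -3*π^7/8;  ∫_0^π 27*π^2*x^4/8 dx = 27*π^7/40;
    ∫_0^π -9*π^3*x^3/4 dx = -9*π^7/16;  ∫_0^π 9*π^4*x^2/16 dx = 3*π^7/16.
  Sum: 9*π^7/112 − 3*π^7/8 + 27*π^7/40 − 9*π^7/16 + 3*π^7/16 = 3*π^7/560.
  ∫_0^π (u')² dx = ∫_0^π (81*x^4/16 - 27*π*x^3/2 + 99*π^2*x^2/8 - 9*π^3*x/2 + 9*π^4/16) dx. Term by term:
    ∫_0^π 81*x^4/16 dx = 81*π^5/80;  ∫_0^π -27*π*x^3/2 dx = -27*π^5/8;  ∫_0^π 99*π^2*x^2/8 dx = 33*π^5/8;
    ∫_0^π -9*π^3*x/2 dx = -9*π^5/4;  ∫_0^π 9*π^4/16 dx = 9*π^5/16.
  Sum: 81*π^5/80 − 27*π^5/8 + 33*π^5/8 − 9*π^5/4 + 9*π^5/16 = 3*π^5/40.
∫_0^π u² dx = 3*π^7/560, so ||u||_L² = sqrt(105)*π^(7/2)/140.
∫_0^π (u')² dx = 3*π^5/40, so ||u'||_L² = sqrt(30)*π^(5/2)/20.
Ratio ||u||_L² / ||u'||_L² = sqrt(14)*π/14.
Sharp Poincaré constant on H^1_0(0, π) is C_P = L/π = 1, achieved by sin(x).
A polynomial bump cannot attain the sharp Poincaré constant (only the first sine eigenfunction does), so the ratio is strictly less than C_P, consistent with ||u||_L² ≤ C_P ||u'||_L².


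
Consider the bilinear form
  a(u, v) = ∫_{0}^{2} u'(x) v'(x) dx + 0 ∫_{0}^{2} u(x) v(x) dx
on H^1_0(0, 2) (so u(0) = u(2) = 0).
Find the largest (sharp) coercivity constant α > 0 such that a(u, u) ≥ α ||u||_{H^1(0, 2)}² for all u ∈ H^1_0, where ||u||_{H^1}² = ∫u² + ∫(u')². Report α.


α = π^2/(4 + π^2)

Coercivity of a(·,·) on H^1_0(0, 2) means a(u, u) ≥ α ||u||_{H^1}² for every u ∈ H^1_0.
The interval has length L = 2, and Poincaré/coercivity depend only on L. Here a(u, u) = ∫(u')² + (0)·∫u².
Here c = 0, so a(u,u) = ∫(u')² alone. The condition a(u,u) ≥ α||u||_{H^1}² reads (1−α)∫(u')² ≥ (α−c)∫u². Any admissible α is ≤ 1 (rapidly oscillating u have ∫u²/∫(u')² → 0), and α = 1 would force 0 ≥ (1−c)∫u², impossible since c < 1; so 1−α > 0. By the sharp Poincaré inequality on H^1_0 of an interval of length L, ∫(u')² ≥ (π/L)²∫u² with equality for the first sine mode sin(π(x−x₀)/L) (x₀ the left endpoint), so the inequality holds for all u iff (1−α)(π/L)² ≥ α − c, i.e. α ≤ ((π/L)² + c)/((π/L)² + 1) = (1 + c(L/π)²)/(1 + (L/π)²). (Direct route, valid since c ≤ 0: Poincaré gives c∫u² ≥ c(L/π)²∫(u')², so a(u,u) ≥ (1 + c(L/π)²)∫(u')², while ||u||_{H^1}² ≤ (1 + (L/π)²)∫(u')²; dividing yields the same α.) With (π/L)² = π^2/4 and c = 0, the largest admissible constant is α = ((π/L)² + c)/((π/L)² + 1).
Simplifying, α = π^2/(4 + π^2).


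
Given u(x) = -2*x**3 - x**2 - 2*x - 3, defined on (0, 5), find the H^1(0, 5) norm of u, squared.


||u||_{H^1}^2 = 639330/7

The H^1 norm (squared) on an interval (0, L) is
  ||u||_{H^1}^2 = ∫_0^L u(x)^2 dx + ∫_0^L u'(x)^2 dx.
Compute u'(x) = -6*x**2 - 2*x - 2.
Then u(x)^2 = 4*x**6 + 4*x**5 + 9*x**4 + 16*x**3 + 10*x**2 + 12*x + 9 and u'(x)^2 = 36*x**4 + 24*x**3 + 28*x**2 + 8*x + 4.
Integrate each monomial from 0 to 5 using ∫_0^5 c·x^n dx = c·5^(n+1)/(n+1):
  ∫_0^5 u(x)^2 dx = ∫_0^5 (4*x^6 + 4*x^5 + 9*x^4 + 16*x^3 + 10*x^2 + 12*x + 9) dx. Term by term:
    ∫_0^5 4*x^6 dx = 312500/7;  ∫_0^5 4*x^5 dx = 31250/3;  ∫_0^5 9*x^4 dx = 5625;
    ∫_0^5 16*x^3 dx = 2500;  ∫_0^5 10*x^2 dx = 1250/3;  ∫_0^5 12*x dx = 150;
    ∫_0^5 9 dx = 45.
  Sum: 312500/7 + 31250/3 + 5625 + 2500 + 1250/3 + 150 + 45 = 1339720/21.
  ∫_0^5 u'(x)^2 dx = ∫_0^5 (36*x^4 + 24*x^3 + 28*x^2 + 8*x + 4) dx. Term by term:
    ∫_0^5 36*x^4 dx = 22500;  ∫_0^5 24*x^3 dx = 3750;  ∫_0^5 28*x^2 dx = 3500/3;
    ∫_0^5 8*x dx = 100;  ∫_0^5 4 dx = 20.
  Sum: 22500 + 3750 + 3500/3 + 100 + 20 = 82610/3.
Adding: ||u||_{H^1}^2 = 1339720/21 + 82610/3 = 639330/7.


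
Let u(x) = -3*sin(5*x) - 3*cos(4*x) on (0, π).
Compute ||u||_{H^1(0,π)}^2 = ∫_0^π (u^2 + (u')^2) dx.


||u||_{H^1(0,π)}^2 = 340 + 387*π/2

u'(x) = 12*sin(4*x) - 15*cos(5*x).
Expand u² and (u')² and integrate term by term on (0, π), using: for integers n ≥ 1, ∫_0^π sin²(nx) dx = ∫_0^π cos²(nx) dx = π/2; for n ≠ n', ∫_0^π sin(nx)sin(n'x) dx = ∫_0^π cos(nx)cos(n'x) dx = 0; and by product-to-sum, ∫_0^π sin(nx)cos(n'x) dx = ½∫_0^π [sin((n+n')x) + sin((n−n')x)] dx, which is 0 when n+n' is even and 2n/(n²−n'²) when n+n' is odd (it need not vanish on (0, π)).
  u² squared terms: (-3)²·∫cos(4x)² dx = 9·π/2 = 9*π/2;  (-3)²·∫sin(5x)² dx = 9·π/2 = 9*π/2.
  u² cross terms: 2·(-3)·(-3)·∫cos(4x)·sin(5x) dx = 18·(10/9) = 20.
  So ∫_0^π u² dx = 9*π/2 + 9*π/2 + 20 = 20 + 9*π.
  (u')² squared terms: (-15)²·∫cos(5x)² dx = 225·π/2 = 225*π/2;  (12)²·∫sin(4x)² dx = 144·π/2 = 72*π.
  (u')² cross terms: 2·(-15)·(12)·∫cos(5x)·sin(4x) dx = -360·(-8/9) = 320.
  So ∫_0^π (u')² dx = 225*π/2 + 72*π + 320 = 320 + 369*π/2.
||u||_{H^1}^2 = (20 + 9*π) + (320 + 369*π/2) = 340 + 387*π/2.


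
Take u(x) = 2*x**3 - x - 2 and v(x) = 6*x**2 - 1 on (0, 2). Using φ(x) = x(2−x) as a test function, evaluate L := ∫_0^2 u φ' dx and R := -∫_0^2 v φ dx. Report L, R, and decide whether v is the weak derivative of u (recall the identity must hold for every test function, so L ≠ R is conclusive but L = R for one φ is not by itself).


LHS = -124/15, RHS = -124/15. Yes, v = u' weakly.

u(x) = 2*x**3 - x - 2, classical derivative u'(x) = 6*x**2 - 1.
φ(x) = x(2−x), so φ'(x) = 2 - 2*x.
Note φ(0) = φ(2) = 0, so the boundary term u·φ vanishes.
LHS = ∫_0^2 u(x) φ'(x) dx = ∫_0^2 (-4*x^4 + 4*x^3 + 2*x^2 + 2*x - 4) dx. Term by term:
  ∫_0^2 -4*x^4 dx = -128/5;  ∫_0^2 4*x^3 dx = 16;  ∫_0^2 2*x^2 dx = 16/3;
  ∫_0^2 2*x dx = 4;  ∫_0^2 -4 dx = -8.
Sum: -128/5 + 16 + 16/3 + 4 − 8 = -124/15.
So LHS = -124/15.
∫_0^2 v(x) φ(x) dx = ∫_0^2 (-6*x^4 + 12*x^3 + x^2 - 2*x) dx. Term by term:
  ∫_0^2 -6*x^4 dx = -192/5;  ∫_0^2 12*x^3 dx = 48;  ∫_0^2 x^2 dx = 8/3;
  ∫_0^2 -2*x dx = -4.
Sum: -192/5 + 48 + 8/3 − 4 = 124/15.
So RHS = -∫_0^2 v(x) φ(x) dx = -124/15.
LHS = RHS, so the identity holds for this test φ.
Moreover u is smooth here and v(x) = u'(x) = 6*x**2 - 1 pointwise, so the identity holds for every test function. Hence v is the weak derivative of u.


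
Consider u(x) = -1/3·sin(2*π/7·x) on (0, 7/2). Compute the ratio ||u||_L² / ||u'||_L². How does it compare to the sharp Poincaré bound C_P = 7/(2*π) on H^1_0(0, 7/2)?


||u||_L² / ||u'||_L² = 7/(2*π) = C_P.

u(x) = -1/3·sin(2*π/7·x), so u'(x) = -2*π*cos(2*π*x/7)/21.
Writing u(x) = A·sin(kπx/L) with A = -1/3 and k = 1, use ∫_0^L sin²(kπx/L) dx = L/2 and ∫_0^L cos²(kπx/L) dx = L/2.
u² = 1/9·sin²(2*π/7·x) and (u')² = 4*π^2/441·cos²(2*π/7·x), and each of sin², cos² integrates to L/2 = 7/4 over (0, 7/2).
∫_0^7/2 u² dx = 7/36, so ||u||_L² = sqrt(7)/6.
∫_0^7/2 (u')² dx = π^2/63, so ||u'||_L² = sqrt(7)*π/21.
Ratio ||u||_L² / ||u'||_L² = 7/(2*π).
Sharp Poincaré constant on H^1_0(0, 7/2) is C_P = L/π = 7/(2*π), achieved by sin(2*π/7·x).
This is the k = 1 eigenfunction (up to amplitude), so the ratio equals the sharp Poincaré constant exactly.


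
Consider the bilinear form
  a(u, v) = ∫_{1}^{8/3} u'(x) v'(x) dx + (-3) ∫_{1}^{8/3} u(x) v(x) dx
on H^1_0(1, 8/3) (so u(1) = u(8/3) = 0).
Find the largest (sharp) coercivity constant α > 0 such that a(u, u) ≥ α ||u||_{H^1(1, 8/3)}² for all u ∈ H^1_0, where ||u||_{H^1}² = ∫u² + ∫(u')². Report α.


α = 3*(-25 + 3*π^2)/(25 + 9*π^2)

Coercivity of a(·,·) on H^1_0(1, 8/3) means a(u, u) ≥ α ||u||_{H^1}² for every u ∈ H^1_0.
The interval has length L = 5/3, and Poincaré/coercivity depend only on L. Here a(u, u) = ∫(u')² + (-3)·∫u².
Here c = -3 < 0 with |c| < (π/L)² = 9*π^2/25, so coercivity still holds. The condition a(u,u) ≥ α||u||_{H^1}² reads (1−α)∫(u')² ≥ (α−c)∫u². Any admissible α is ≤ 1 (rapidly oscillating u have ∫u²/∫(u')² → 0), and α = 1 would force 0 ≥ (1−c)∫u², impossible since c < 1; so 1−α > 0. By the sharp Poincaré inequality on H^1_0 of an interval of length L, ∫(u')² ≥ (π/L)²∫u² with equality for the first sine mode sin(π(x−x₀)/L) (x₀ the left endpoint), so the inequality holds for all u iff (1−α)(π/L)² ≥ α − c, i.e. α ≤ ((π/L)² + c)/((π/L)² + 1) = (1 + c(L/π)²)/(1 + (L/π)²). (Direct route, valid since c ≤ 0: Poincaré gives c∫u² ≥ c(L/π)²∫(u')², so a(u,u) ≥ (1 + c(L/π)²)∫(u')², while ||u||_{H^1}² ≤ (1 + (L/π)²)∫(u')²; dividing yields the same α.) With (π/L)² = 9*π^2/25 and c = -3, the largest admissible constant is α = ((π/L)² + c)/((π/L)² + 1).
Simplifying, α = 3*(-25 + 3*π^2)/(25 + 9*π^2).


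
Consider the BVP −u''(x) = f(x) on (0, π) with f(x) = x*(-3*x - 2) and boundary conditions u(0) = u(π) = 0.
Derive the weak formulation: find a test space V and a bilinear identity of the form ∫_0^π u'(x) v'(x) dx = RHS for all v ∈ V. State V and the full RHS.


V = H^1_0(0, π) (so v(0) = v(π) = 0); weak form: ∫_0^π u'v' dx = ∫_0^π (x*(-3*x - 2)) v dx for all v ∈ V.

Multiply both sides by a test function v and integrate from 0 to π:
  ∫_0^π −u''(x) v(x) dx = ∫_0^π f(x) v(x) dx.
Integrate the LHS by parts once:
  ∫_0^π −u'' v dx = −[u'(x) v(x)]_0^π + ∫_0^π u'(x) v'(x) dx.
Thus ∫_0^π u'(x) v'(x) dx = ∫_0^π f(x) v(x) dx + [u'(x) v(x)]_0^π.
Choose V so that boundary terms are either known or forced to vanish.
u is Dirichlet: u(0) = u(π) = 0. Let V = H^1_0(0, π); then v(0) = v(π) = 0, and [u' v]_0^π = 0.
Weak formulation: find u (satisfying any essential BC) such that ∫_0^π u'(x) v'(x) dx = ∫_0^π f v dx for all v ∈ V.
Substituting f(x) = x*(-3*x - 2), the right-hand side is ∫_0^π (x*(-3*x - 2)) v dx.


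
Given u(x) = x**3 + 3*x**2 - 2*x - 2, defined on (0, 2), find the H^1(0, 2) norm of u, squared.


||u||_{H^1}^2 = 29248/105

The H^1 norm (squared) on an interval (0, L) is
  ||u||_{H^1}^2 = ∫_0^L u(x)^2 dx + ∫_0^L u'(x)^2 dx.
Compute u'(x) = 3*x**2 + 6*x - 2.
Then u(x)^2 = x**6 + 6*x**5 + 5*x**4 - 16*x**3 - 8*x**2 + 8*x + 4 and u'(x)^2 = 9*x**4 + 36*x**3 + 24*x**2 - 24*x + 4.
Integrate each monomial from 0 to 2 using ∫_0^2 c·x^n dx = c·2^(n+1)/(n+1):
  ∫_0^2 u(x)^2 dx = ∫_0^2 (x^6 + 6*x^5 + 5*x^4 - 16*x^3 - 8*x^2 + 8*x + 4) dx. Term by term:
    ∫_0^2 x^6 dx = 128/7;  ∫_0^2 6*x^5 dx = 64;  ∫_0^2 5*x^4 dx = 32;
    ∫_0^2 -16*x^3 dx = -64;  ∫_0^2 -8*x^2 dx = -64/3;  ∫_0^2 8*x dx = 16;
    ∫_0^2 4 dx = 8.
  Sum: 128/7 + 64 + 32 − 64 − 64/3 + 16 + 8 = 1112/21.
  ∫_0^2 u'(x)^2 dx = ∫_0^2 (9*x^4 + 36*x^3 + 24*x^2 - 24*x + 4) dx. Term by term:
    ∫_0^2 9*x^4 dx = 288/5;  ∫_0^2 36*x^3 dx = 144;  ∫_0^2 24*x^2 dx = 64;
    ∫_0^2 -24*x dx = -48;  ∫_0^2 4 dx = 8.
  Sum: 288/5 + 144 + 64 − 48 + 8 = 1128/5.
Adding: ||u||_{H^1}^2 = 1112/21 + 1128/5 = 29248/105.


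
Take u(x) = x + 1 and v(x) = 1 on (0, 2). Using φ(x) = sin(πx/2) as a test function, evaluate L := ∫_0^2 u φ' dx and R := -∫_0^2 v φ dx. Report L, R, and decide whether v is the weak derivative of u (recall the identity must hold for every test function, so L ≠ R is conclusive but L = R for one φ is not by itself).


LHS = -4/π, RHS = -4/π. Yes, v = u' weakly.

u(x) = x + 1, classical derivative u'(x) = 1.
φ(x) = sin(πx/2), so φ'(x) = π*cos(π*x/2)/2.
Note φ(0) = φ(2) = 0, so the boundary term u·φ vanishes.
LHS = ∫_0^2 u(x) φ'(x) dx = ∫_0^2 (π*x*cos(π*x/2)/2 + π*cos(π*x/2)/2) dx. Term by term:
  ∫_0^2 π*cos(π*x/2)/2 dx = 0;  ∫_0^2 π*x*cos(π*x/2)/2 dx = -4/π.
Sum: 0 − 4/π = -4/π.
So LHS = -4/π.
∫_0^2 v(x) φ(x) dx = ∫_0^2 (sin(π*x/2)) dx. Term by term:
  ∫_0^2 sin(π*x/2) dx = 4/π.
So RHS = -∫_0^2 v(x) φ(x) dx = -4/π.
LHS = RHS, so the identity holds for this test φ.
Moreover u is smooth here and v(x) = u'(x) = 1 pointwise, so the identity holds for every test function. Hence v is the weak derivative of u.


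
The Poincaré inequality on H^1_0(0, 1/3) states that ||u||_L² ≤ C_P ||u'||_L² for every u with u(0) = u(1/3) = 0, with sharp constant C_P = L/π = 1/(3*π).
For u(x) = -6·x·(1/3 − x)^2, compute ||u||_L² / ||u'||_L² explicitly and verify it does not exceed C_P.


||u||_L² / ||u'||_L² = sqrt(14)/42 < C_P = 1/(3*π).

u(x) = -6·x·(1/3 − x)^2, so u'(x) = 2*(1 - 9*x)*(x - 1/3).
u(x) = -6·x·(1/3 − x)^2 vanishes at x = 0 and x = 1/3, so u ∈ H^1_0(0, 1/3). Differentiate via the product rule and integrate the resulting polynomials term by term.
  ∫_0^1/3 u² dx = ∫_0^1/3 (36*x^6 - 48*x^5 + 24*x^4 - 16*x^3/3 + 4*x^2/9) dx. Term by term:
    ∫_0^1/3 36*x^6 dx = 4/1701;  ∫_0^1/3 -48*x^5 dx = -8/729;  ∫_0^1/3 24*x^4 dx = 8/405;
    ∫_0^1/3 -16*x^3/3 dx = -4/243;  ∫_0^1/3 4*x^2/9 dx = 4/729.
  Sum: 4/1701 − 8/729 + 8/405 − 4/243 + 4/729 = 4/25515.
  ∫_0^1/3 (u')² dx = ∫_0^1/3 (324*x^4 - 288*x^3 + 88*x^2 - 32*x/3 + 4/9) dx. Term by term:
    ∫_0^1/3 324*x^4 dx = 4/15;  ∫_0^1/3 -288*x^3 dx = -8/9;  ∫_0^1/3 88*x^2 dx = 88/81;
    ∫_0^1/3 -32*x/3 dx = -16/27;  ∫_0^1/3 4/9 dx = 4/27.
  Sum: 4/15 − 8/9 + 88/81 − 16/27 + 4/27 = 8/405.
∫_0^1/3 u² dx = 4/25515, so ||u||_L² = 2*sqrt(35)/945.
∫_0^1/3 (u')² dx = 8/405, so ||u'||_L² = 2*sqrt(10)/45.
Ratio ||u||_L² / ||u'||_L² = sqrt(14)/42.
Sharp Poincaré constant on H^1_0(0, 1/3) is C_P = L/π = 1/(3*π), achieved by sin(3*π·x).
A polynomial bump cannot attain the sharp Poincaré constant (only the first sine eigenfunction does), so the ratio is strictly less than C_P, consistent with ||u||_L² ≤ C_P ||u'||_L².


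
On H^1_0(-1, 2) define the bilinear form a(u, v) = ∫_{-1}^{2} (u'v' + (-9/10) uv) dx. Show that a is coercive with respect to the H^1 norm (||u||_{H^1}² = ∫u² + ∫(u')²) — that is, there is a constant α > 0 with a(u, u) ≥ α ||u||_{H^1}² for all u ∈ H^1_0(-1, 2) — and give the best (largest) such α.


α = (-81/10 + π^2)/(9 + π^2)

Coercivity of a(·,·) on H^1_0(-1, 2) means a(u, u) ≥ α ||u||_{H^1}² for every u ∈ H^1_0.
The interval has length L = 3, and Poincaré/coercivity depend only on L. Here a(u, u) = ∫(u')² + (-9/10)·∫u².
Here c = -9/10 < 0 with |c| < (π/L)² = π^2/9, so coercivity still holds. The condition a(u,u) ≥ α||u||_{H^1}² reads (1−α)∫(u')² ≥ (α−c)∫u². Any admissible α is ≤ 1 (rapidly oscillating u have ∫u²/∫(u')² → 0), and α = 1 would force 0 ≥ (1−c)∫u², impossible since c < 1; so 1−α > 0. By the sharp Poincaré inequality on H^1_0 of an interval of length L, ∫(u')² ≥ (π/L)²∫u² with equality for the first sine mode sin(π(x−x₀)/L) (x₀ the left endpoint), so the inequality holds for all u iff (1−α)(π/L)² ≥ α − c, i.e. α ≤ ((π/L)² + c)/((π/L)² + 1) = (1 + c(L/π)²)/(1 + (L/π)²). (Direct route, valid since c ≤ 0: Poincaré gives c∫u² ≥ c(L/π)²∫(u')², so a(u,u) ≥ (1 + c(L/π)²)∫(u')², while ||u||_{H^1}² ≤ (1 + (L/π)²)∫(u')²; dividing yields the same α.) With (π/L)² = π^2/9 and c = -9/10, the largest admissible constant is α = ((π/L)² + c)/((π/L)² + 1).
Simplifying, α = (-81/10 + π^2)/(9 + π^2).


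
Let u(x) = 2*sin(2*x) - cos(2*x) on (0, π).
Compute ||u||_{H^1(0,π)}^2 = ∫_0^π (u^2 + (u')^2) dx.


||u||_{H^1(0,π)}^2 = 25*π/2

u'(x) = 2*sin(2*x) + 4*cos(2*x).
Expand u² and (u')² and integrate term by term on (0, π), using: for integers n ≥ 1, ∫_0^π sin²(nx) dx = ∫_0^π cos²(nx) dx = π/2; for n ≠ n', ∫_0^π sin(nx)sin(n'x) dx = ∫_0^π cos(nx)cos(n'x) dx = 0; and by product-to-sum, ∫_0^π sin(nx)cos(n'x) dx = ½∫_0^π [sin((n+n')x) + sin((n−n')x)] dx, which is 0 when n+n' is even and 2n/(n²−n'²) when n+n' is odd (it need not vanish on (0, π)).
  u² squared terms: (-1)²·∫cos(2x)² dx = 1·π/2 = π/2;  (2)²·∫sin(2x)² dx = 4·π/2 = 2*π.
  u² cross terms: 2·(-1)·(2)·∫cos(2x)·sin(2x) dx = -4·(0) = 0.
  So ∫_0^π u² dx = π/2 + 2*π + 0 = 5*π/2.
  (u')² squared terms: (2)²·∫sin(2x)² dx = 4·π/2 = 2*π;  (4)²·∫cos(2x)² dx = 16·π/2 = 8*π.
  (u')² cross terms: 2·(2)·(4)·∫sin(2x)·cos(2x) dx = 16·(0) = 0.
  So ∫_0^π (u')² dx = 2*π + 8*π + 0 = 10*π.
||u||_{H^1}^2 = (5*π/2) + (10*π) = 25*π/2.


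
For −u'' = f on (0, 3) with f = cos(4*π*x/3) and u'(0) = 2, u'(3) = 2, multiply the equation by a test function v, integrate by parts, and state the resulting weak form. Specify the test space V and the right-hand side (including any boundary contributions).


V = H^1(0, 3) (v unrestricted at boundary; u is determined up to an additive constant); weak form: ∫_0^3 u'v' dx = ∫_0^3 (cos(4*π*x/3)) v dx + 2·v(3) − 2·v(0) for all v ∈ V.

Multiply both sides by a test function v and integrate from 0 to 3:
  ∫_0^3 −u''(x) v(x) dx = ∫_0^3 f(x) v(x) dx.
Integrate the LHS by parts once:
  ∫_0^3 −u'' v dx = −[u'(x) v(x)]_0^3 + ∫_0^3 u'(x) v'(x) dx.
Thus ∫_0^3 u'(x) v'(x) dx = ∫_0^3 f(x) v(x) dx + [u'(x) v(x)]_0^3.
Choose V so that boundary terms are either known or forced to vanish.
u has inhomogeneous Neumann u'(0) = 2, u'(3) = 2. [u' v]_0^3 = (2)·v(3) − (2)·v(0) = 2·v(3) − 2·v(0). Take V = H^1(0, 3); boundary term becomes part of RHS.
Weak formulation: find u (satisfying any essential BC) such that ∫_0^3 u'(x) v'(x) dx = ∫_0^3 f v dx + 2·v(3) − 2·v(0) for all v ∈ V (Neumann data are natural BCs: they enter the RHS as boundary terms).
Substituting f(x) = cos(4*π*x/3), the right-hand side is ∫_0^3 (cos(4*π*x/3)) v dx + 2·v(3) − 2·v(0).
Compatibility check (pure Neumann): taking v ≡ 1 ∈ V gives 0 = ∫_0^3 f dx + (2) − (2), i.e. ∫_0^3 f dx must equal u'(0) − u'(3) = 0. Indeed ∫_0^3 (cos(4*π*x/3)) dx = 0, so the data are compatible. The solution is then unique only up to an additive constant (fix it e.g. by requiring ∫_0^3 u dx = 0).


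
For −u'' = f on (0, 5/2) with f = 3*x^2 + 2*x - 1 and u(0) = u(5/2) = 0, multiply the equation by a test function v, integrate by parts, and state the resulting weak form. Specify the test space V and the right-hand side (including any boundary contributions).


V = H^1_0(0, 5/2) (so v(0) = v(5/2) = 0); weak form: ∫_0^5/2 u'v' dx = ∫_0^5/2 (3*x^2 + 2*x - 1) v dx for all v ∈ V.

Multiply both sides by a test function v and integrate from 0 to 5/2:
  ∫_0^5/2 −u''(x) v(x) dx = ∫_0^5/2 f(x) v(x) dx.
Integrate the LHS by parts once:
  ∫_0^5/2 −u'' v dx = −[u'(x) v(x)]_0^5/2 + ∫_0^5/2 u'(x) v'(x) dx.
Thus ∫_0^5/2 u'(x) v'(x) dx = ∫_0^5/2 f(x) v(x) dx + [u'(x) v(x)]_0^5/2.
Choose V so that boundary terms are either known or forced to vanish.
u is Dirichlet: u(0) = u(5/2) = 0. Let V = H^1_0(0, 5/2); then v(0) = v(5/2) = 0, and [u' v]_0^5/2 = 0.
Weak formulation: find u (satisfying any essential BC) such that ∫_0^5/2 u'(x) v'(x) dx = ∫_0^5/2 f v dx for all v ∈ V.
Substituting f(x) = 3*x^2 + 2*x - 1, the right-hand side is ∫_0^5/2 (3*x^2 + 2*x - 1) v dx.


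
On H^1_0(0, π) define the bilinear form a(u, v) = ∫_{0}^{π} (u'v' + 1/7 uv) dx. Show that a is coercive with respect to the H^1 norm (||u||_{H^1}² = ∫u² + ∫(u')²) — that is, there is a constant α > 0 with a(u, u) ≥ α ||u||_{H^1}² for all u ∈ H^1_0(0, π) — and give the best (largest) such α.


α = 4/7

Coercivity of a(·,·) on H^1_0(0, π) means a(u, u) ≥ α ||u||_{H^1}² for every u ∈ H^1_0.
The interval has length L = π, and Poincaré/coercivity depend only on L. Here a(u, u) = ∫(u')² + (1/7)·∫u².
Here 0 < c = 1/7 < 1. The condition a(u,u) ≥ α||u||_{H^1}² reads (1−α)∫(u')² ≥ (α−c)∫u². Any admissible α is ≤ 1 (rapidly oscillating u have ∫u²/∫(u')² → 0), and α = 1 would force 0 ≥ (1−c)∫u², impossible since c < 1; so 1−α > 0. By the sharp Poincaré inequality on H^1_0 of an interval of length L, ∫(u')² ≥ (π/L)²∫u² with equality for the first sine mode sin(π(x−x₀)/L) (x₀ the left endpoint), so the inequality holds for all u iff (1−α)(π/L)² ≥ α − c, i.e. α ≤ ((π/L)² + c)/((π/L)² + 1) = (1 + c(L/π)²)/(1 + (L/π)²). With (π/L)² = 1 and c = 1/7, the largest admissible constant is α = ((π/L)² + c)/((π/L)² + 1).
Simplifying, α = 4/7.


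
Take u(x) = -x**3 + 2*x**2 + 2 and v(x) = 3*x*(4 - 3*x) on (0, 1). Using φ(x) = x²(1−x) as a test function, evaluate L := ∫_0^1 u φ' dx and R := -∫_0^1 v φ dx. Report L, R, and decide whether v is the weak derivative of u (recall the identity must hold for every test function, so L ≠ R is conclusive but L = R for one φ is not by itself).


LHS = -1/10, RHS = -3/10. No, v is not the weak derivative of u.

u(x) = -x**3 + 2*x**2 + 2, classical derivative u'(x) = -3*x**2 + 4*x.
φ(x) = x²(1−x), so φ'(x) = x*(2 - 3*x).
Note φ(0) = φ(1) = 0, so the boundary term u·φ vanishes.
LHS = ∫_0^1 u(x) φ'(x) dx = ∫_0^1 (3*x^5 - 8*x^4 + 4*x^3 - 6*x^2 + 4*x) dx. Term by term:
  ∫_0^1 3*x^5 dx = 1/2;  ∫_0^1 -8*x^4 dx = -8/5;  ∫_0^1 4*x^3 dx = 1;
  ∫_0^1 -6*x^2 dx = -2;  ∫_0^1 4*x dx = 2.
Sum: 1/2 − 8/5 + 1 − 2 + 2 = -1/10.
So LHS = -1/10.
∫_0^1 v(x) φ(x) dx = ∫_0^1 (9*x^5 - 21*x^4 + 12*x^3) dx. Term by term:
  ∫_0^1 9*x^5 dx = 3/2;  ∫_0^1 -21*x^4 dx = -21/5;  ∫_0^1 12*x^3 dx = 3.
Sum: 3/2 − 21/5 + 3 = 3/10.
So RHS = -∫_0^1 v(x) φ(x) dx = -3/10.
LHS − RHS = 1/5 ≠ 0, so the identity fails.
(For a valid weak derivative the identity must hold for EVERY test function, in particular this one. The failure shows v is NOT the weak derivative of u.)
Correct weak derivative would be u'(x) = -3*x**2 + 4*x.


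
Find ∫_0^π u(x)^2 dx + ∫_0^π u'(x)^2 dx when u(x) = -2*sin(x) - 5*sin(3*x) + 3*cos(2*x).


||u||_{H^1(0,π)}^2 = -140 + 303*π/2

u'(x) = -6*sin(2*x) - 2*cos(x) - 15*cos(3*x).
Expand u² and (u')² and integrate term by term on (0, π), using: for integers n ≥ 1, ∫_0^π sin²(nx) dx = ∫_0^π cos²(nx) dx = π/2; for n ≠ n', ∫_0^π sin(nx)sin(n'x) dx = ∫_0^π cos(nx)cos(n'x) dx = 0; and by product-to-sum, ∫_0^π sin(nx)cos(n'x) dx = ½∫_0^π [sin((n+n')x) + sin((n−n')x)] dx, which is 0 when n+n' is even and 2n/(n²−n'²) when n+n' is odd (it need not vanish on (0, π)).
  u² squared terms: (-5)²·∫sin(3x)² dx = 25·π/2 = 25*π/2;  (-2)²·∫sin(x)² dx = 4·π/2 = 2*π;  (3)²·∫cos(2x)² dx = 9·π/2 = 9*π/2.
  u² cross terms: 2·(-5)·(-2)·∫sin(3x)·sin(x) dx = 20·(0) = 0;  2·(-5)·(3)·∫sin(3x)·cos(2x) dx = -30·(6/5) = -36;  2·(-2)·(3)·∫sin(x)·cos(2x) dx = -12·(-2/3) = 8.
  So ∫_0^π u² dx = 25*π/2 + 2*π + 9*π/2 + 0 − 36 + 8 = -28 + 19*π.
  (u')² squared terms: (-15)²·∫cos(3x)² dx = 225·π/2 = 225*π/2;  (-6)²·∫sin(2x)² dx = 36·π/2 = 18*π;  (-2)²·∫cos(x)² dx = 4·π/2 = 2*π.
  (u')² cross terms: 2·(-15)·(-6)·∫cos(3x)·sin(2x) dx = 180·(-4/5) = -144;  2·(-15)·(-2)·∫cos(3x)·cos(x) dx = 60·(0) = 0;  2·(-6)·(-2)·∫sin(2x)·cos(x) dx = 24·(4/3) = 32.
  So ∫_0^π (u')² dx = 225*π/2 + 18*π + 2*π − 144 + 0 + 32 = -112 + 265*π/2.
||u||_{H^1}^2 = (-28 + 19*π) + (-112 + 265*π/2) = -140 + 303*π/2.


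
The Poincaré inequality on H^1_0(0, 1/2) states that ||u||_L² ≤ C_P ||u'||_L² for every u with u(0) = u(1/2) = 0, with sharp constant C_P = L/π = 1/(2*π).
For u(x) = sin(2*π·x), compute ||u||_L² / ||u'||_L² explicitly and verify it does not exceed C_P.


||u||_L² / ||u'||_L² = 1/(2*π) = C_P.

u(x) = sin(2*π·x), so u'(x) = 2*π*cos(2*π*x).
Writing u(x) = A·sin(kπx/L) with A = 1 and k = 1, use ∫_0^L sin²(kπx/L) dx = L/2 and ∫_0^L cos²(kπx/L) dx = L/2.
u² = 1·sin²(2*π·x) and (u')² = 4*π^2·cos²(2*π·x), and each of sin², cos² integrates to L/2 = 1/4 over (0, 1/2).
∫_0^1/2 u² dx = 1/4, so ||u||_L² = 1/2.
∫_0^1/2 (u')² dx = π^2, so ||u'||_L² = π.
Ratio ||u||_L² / ||u'||_L² = 1/(2*π).
Sharp Poincaré constant on H^1_0(0, 1/2) is C_P = L/π = 1/(2*π), achieved by sin(2*π·x).
This is the k = 1 eigenfunction (up to amplitude), so the ratio equals the sharp Poincaré constant exactly.


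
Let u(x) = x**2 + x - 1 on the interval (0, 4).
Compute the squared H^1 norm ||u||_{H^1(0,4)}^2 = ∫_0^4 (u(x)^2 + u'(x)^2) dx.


||u||_{H^1}^2 = 2104/5

The H^1 norm (squared) on an interval (0, L) is
  ||u||_{H^1}^2 = ∫_0^L u(x)^2 dx + ∫_0^L u'(x)^2 dx.
Compute u'(x) = 2*x + 1.
Then u(x)^2 = x**4 + 2*x**3 - x**2 - 2*x + 1 and u'(x)^2 = 4*x**2 + 4*x + 1.
Integrate each monomial from 0 to 4 using ∫_0^4 c·x^n dx = c·4^(n+1)/(n+1):
  ∫_0^4 u(x)^2 dx = ∫_0^4 (x^4 + 2*x^3 - x^2 - 2*x + 1) dx. Term by term:
    ∫_0^4 x^4 dx = 1024/5;  ∫_0^4 2*x^3 dx = 128;  ∫_0^4 -x^2 dx = -64/3;
    ∫_0^4 -2*x dx = -16;  ∫_0^4 1 dx = 4.
  Sum: 1024/5 + 128 − 64/3 − 16 + 4 = 4492/15.
  ∫_0^4 u'(x)^2 dx = ∫_0^4 (4*x^2 + 4*x + 1) dx. Term by term:
    ∫_0^4 4*x^2 dx = 256/3;  ∫_0^4 4*x dx = 32;  ∫_0^4 1 dx = 4.
  Sum: 256/3 + 32 + 4 = 364/3.
Adding: ||u||_{H^1}^2 = 4492/15 + 364/3 = 2104/5.


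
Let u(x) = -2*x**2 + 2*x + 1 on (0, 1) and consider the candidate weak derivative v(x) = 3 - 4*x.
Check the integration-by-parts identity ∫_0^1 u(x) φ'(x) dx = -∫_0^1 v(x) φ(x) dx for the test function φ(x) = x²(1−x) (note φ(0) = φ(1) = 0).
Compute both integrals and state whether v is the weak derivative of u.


LHS = 1/30, RHS = -1/20. No, v is not the weak derivative of u.

u(x) = -2*x**2 + 2*x + 1, classical derivative u'(x) = 2 - 4*x.
φ(x) = x²(1−x), so φ'(x) = x*(2 - 3*x).
Note φ(0) = φ(1) = 0, so the boundary term u·φ vanishes.
LHS = ∫_0^1 u(x) φ'(x) dx = ∫_0^1 (6*x^4 - 10*x^3 + x^2 + 2*x) dx. Term by term:
  ∫_0^1 6*x^4 dx = 6/5;  ∫_0^1 -10*x^3 dx = -5/2;  ∫_0^1 x^2 dx = 1/3;
  ∫_0^1 2*x dx = 1.
Sum: 6/5 − 5/2 + 1/3 + 1 = 1/30.
So LHS = 1/30.
∫_0^1 v(x) φ(x) dx = ∫_0^1 (4*x^4 - 7*x^3 + 3*x^2) dx. Term by term:
  ∫_0^1 4*x^4 dx = 4/5;  ∫_0^1 -7*x^3 dx = -7/4;  ∫_0^1 3*x^2 dx = 1.
Sum: 4/5 − 7/4 + 1 = 1/20.
So RHS = -∫_0^1 v(x) φ(x) dx = -1/20.
LHS − RHS = 1/12 ≠ 0, so the identity fails.
(For a valid weak derivative the identity must hold for EVERY test function, in particular this one. The failure shows v is NOT the weak derivative of u.)
Correct weak derivative would be u'(x) = 2 - 4*x.


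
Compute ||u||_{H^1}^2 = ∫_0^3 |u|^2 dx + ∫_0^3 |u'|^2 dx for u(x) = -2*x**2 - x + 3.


||u||_{H^1}^2 = 1797/5

The H^1 norm (squared) on an interval (0, L) is
  ||u||_{H^1}^2 = ∫_0^L u(x)^2 dx + ∫_0^L u'(x)^2 dx.
Compute u'(x) = -4*x - 1.
Then u(x)^2 = 4*x**4 + 4*x**3 - 11*x**2 - 6*x + 9 and u'(x)^2 = 16*x**2 + 8*x + 1.
Integrate each monomial from 0 to 3 using ∫_0^3 c·x^n dx = c·3^(n+1)/(n+1):
  ∫_0^3 u(x)^2 dx = ∫_0^3 (4*x^4 + 4*x^3 - 11*x^2 - 6*x + 9) dx. Term by term:
    ∫_0^3 4*x^4 dx = 972/5;  ∫_0^3 4*x^3 dx = 81;  ∫_0^3 -11*x^2 dx = -99;
    ∫_0^3 -6*x dx = -27;  ∫_0^3 9 dx = 27.
  Sum: 972/5 + 81 − 99 − 27 + 27 = 882/5.
  ∫_0^3 u'(x)^2 dx = ∫_0^3 (16*x^2 + 8*x + 1) dx. Term by term:
    ∫_0^3 16*x^2 dx = 144;  ∫_0^3 8*x dx = 36;  ∫_0^3 1 dx = 3.
  Sum: 144 + 36 + 3 = 183.
Adding: ||u||_{H^1}^2 = 882/5 + 183 = 1797/5.


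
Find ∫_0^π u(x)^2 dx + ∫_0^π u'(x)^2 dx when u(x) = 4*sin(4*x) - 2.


||u||_{H^1(0,π)}^2 = 140*π

u'(x) = 16*cos(4*x).
Expand u² and (u')² and integrate term by term on (0, π), using: for integers n ≥ 1, ∫_0^π sin²(nx) dx = ∫_0^π cos²(nx) dx = π/2; for n ≠ n', ∫_0^π sin(nx)sin(n'x) dx = ∫_0^π cos(nx)cos(n'x) dx = 0; and by product-to-sum, ∫_0^π sin(nx)cos(n'x) dx = ½∫_0^π [sin((n+n')x) + sin((n−n')x)] dx, which is 0 when n+n' is even and 2n/(n²−n'²) when n+n' is odd (it need not vanish on (0, π)). For the constant mode: ∫_0^π 1 dx = π, ∫_0^π cos(nx) dx = 0, ∫_0^π sin(nx) dx = (1−(−1)^n)/n.
  u² squared terms: (-2)²·∫1 dx = 4·π = 4*π;  (4)²·∫sin(4x)² dx = 16·π/2 = 8*π.
  u² cross terms: 2·(-2)·(4)·∫1·sin(4x) dx = -16·(0) = 0.
  So ∫_0^π u² dx = 4*π + 8*π + 0 = 12*π.
  (u')² squared terms: (16)²·∫cos(4x)² dx = 256·π/2 = 128*π.
  So ∫_0^π (u')² dx = 128*π.
||u||_{H^1}^2 = (12*π) + (128*π) = 140*π.


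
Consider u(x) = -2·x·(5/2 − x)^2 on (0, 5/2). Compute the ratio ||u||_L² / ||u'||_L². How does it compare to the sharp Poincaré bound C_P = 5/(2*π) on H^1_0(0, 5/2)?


||u||_L² / ||u'||_L² = 5*sqrt(14)/28 < C_P = 5/(2*π).

u(x) = -2·x·(5/2 − x)^2, so u'(x) = (5 - 6*x)*(x - 5/2).
u(x) = -2·x·(5/2 − x)^2 vanishes at x = 0 and x = 5/2, so u ∈ H^1_0(0, 5/2). Differentiate via the product rule and integrate the resulting polynomials term by term.
  ∫_0^5/2 u² dx = ∫_0^5/2 (4*x^6 - 40*x^5 + 150*x^4 - 250*x^3 + 625*x^2/4) dx. Term by term:
    ∫_0^5/2 4*x^6 dx = 78125/224;  ∫_0^5/2 -40*x^5 dx = -78125/48;  ∫_0^5/2 150*x^4 dx = 46875/16;
    ∫_0^5/2 -250*x^3 dx = -78125/32;  ∫_0^5/2 625*x^2/4 dx = 78125/96.
  Sum: 78125/224 − 78125/48 + 46875/16 − 78125/32 + 78125/96 = 15625/672.
  ∫_0^5/2 (u')² dx = ∫_0^5/2 (36*x^4 - 240*x^3 + 550*x^2 - 500*x + 625/4) dx. Term by term:
    ∫_0^5/2 36*x^4 dx = 5625/8;  ∫_0^5/2 -240*x^3 dx = -9375/4;  ∫_0^5/2 550*x^2 dx = 34375/12;
    ∫_0^5/2 -500*x dx = -3125/2;  ∫_0^5/2 625/4 dx = 3125/8.
  Sum: 5625/8 − 9375/4 + 34375/12 − 3125/2 + 3125/8 = 625/12.
∫_0^5/2 u² dx = 15625/672, so ||u||_L² = 125*sqrt(42)/168.
∫_0^5/2 (u')² dx = 625/12, so ||u'||_L² = 25*sqrt(3)/6.
Ratio ||u||_L² / ||u'||_L² = 5*sqrt(14)/28.
Sharp Poincaré constant on H^1_0(0, 5/2) is C_P = L/π = 5/(2*π), achieved by sin(2*π/5·x).
A polynomial bump cannot attain the sharp Poincaré constant (only the first sine eigenfunction does), so the ratio is strictly less than C_P, consistent with ||u||_L² ≤ C_P ||u'||_L².


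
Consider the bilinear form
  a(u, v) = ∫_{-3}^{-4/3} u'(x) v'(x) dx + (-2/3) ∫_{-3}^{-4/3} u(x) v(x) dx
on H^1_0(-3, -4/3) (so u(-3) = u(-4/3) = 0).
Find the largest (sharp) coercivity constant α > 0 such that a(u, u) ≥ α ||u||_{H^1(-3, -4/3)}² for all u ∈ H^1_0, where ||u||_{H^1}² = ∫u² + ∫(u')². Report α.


α = (-50 + 27*π^2)/(3*(25 + 9*π^2))

Coercivity of a(·,·) on H^1_0(-3, -4/3) means a(u, u) ≥ α ||u||_{H^1}² for every u ∈ H^1_0.
The interval has length L = 5/3, and Poincaré/coercivity depend only on L. Here a(u, u) = ∫(u')² + (-2/3)·∫u².
Here c = -2/3 < 0 with |c| < (π/L)² = 9*π^2/25, so coercivity still holds. The condition a(u,u) ≥ α||u||_{H^1}² reads (1−α)∫(u')² ≥ (α−c)∫u². Any admissible α is ≤ 1 (rapidly oscillating u have ∫u²/∫(u')² → 0), and α = 1 would force 0 ≥ (1−c)∫u², impossible since c < 1; so 1−α > 0. By the sharp Poincaré inequality on H^1_0 of an interval of length L, ∫(u')² ≥ (π/L)²∫u² with equality for the first sine mode sin(π(x−x₀)/L) (x₀ the left endpoint), so the inequality holds for all u iff (1−α)(π/L)² ≥ α − c, i.e. α ≤ ((π/L)² + c)/((π/L)² + 1) = (1 + c(L/π)²)/(1 + (L/π)²). (Direct route, valid since c ≤ 0: Poincaré gives c∫u² ≥ c(L/π)²∫(u')², so a(u,u) ≥ (1 + c(L/π)²)∫(u')², while ||u||_{H^1}² ≤ (1 + (L/π)²)∫(u')²; dividing yields the same α.) With (π/L)² = 9*π^2/25 and c = -2/3, the largest admissible constant is α = ((π/L)² + c)/((π/L)² + 1).
Simplifying, α = (-50 + 27*π^2)/(3*(25 + 9*π^2)).


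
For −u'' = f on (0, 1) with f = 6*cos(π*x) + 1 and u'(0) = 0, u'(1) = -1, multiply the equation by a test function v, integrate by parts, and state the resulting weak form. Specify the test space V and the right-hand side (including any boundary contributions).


V = H^1(0, 1) (v unrestricted at boundary; u is determined up to an additive constant); weak form: ∫_0^1 u'v' dx = ∫_0^1 (6*cos(π*x) + 1) v dx − v(1) for all v ∈ V.

Multiply both sides by a test function v and integrate from 0 to 1:
  ∫_0^1 −u''(x) v(x) dx = ∫_0^1 f(x) v(x) dx.
Integrate the LHS by parts once:
  ∫_0^1 −u'' v dx = −[u'(x) v(x)]_0^1 + ∫_0^1 u'(x) v'(x) dx.
Thus ∫_0^1 u'(x) v'(x) dx = ∫_0^1 f(x) v(x) dx + [u'(x) v(x)]_0^1.
Choose V so that boundary terms are either known or forced to vanish.
u has inhomogeneous Neumann u'(0) = 0, u'(1) = -1. [u' v]_0^1 = (-1)·v(1) − (0)·v(0) = − v(1). Take V = H^1(0, 1); boundary term becomes part of RHS.
Weak formulation: find u (satisfying any essential BC) such that ∫_0^1 u'(x) v'(x) dx = ∫_0^1 f v dx − v(1) for all v ∈ V (Neumann data are natural BCs: they enter the RHS as boundary terms).
Substituting f(x) = 6*cos(π*x) + 1, the right-hand side is ∫_0^1 (6*cos(π*x) + 1) v dx − v(1).
Compatibility check (pure Neumann): taking v ≡ 1 ∈ V gives 0 = ∫_0^1 f dx + (-1) − (0), i.e. ∫_0^1 f dx must equal u'(0) − u'(1) = 1. Indeed ∫_0^1 (6*cos(π*x) + 1) dx = 1, so the data are compatible. The solution is then unique only up to an additive constant (fix it e.g. by requiring ∫_0^1 u dx = 0).
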